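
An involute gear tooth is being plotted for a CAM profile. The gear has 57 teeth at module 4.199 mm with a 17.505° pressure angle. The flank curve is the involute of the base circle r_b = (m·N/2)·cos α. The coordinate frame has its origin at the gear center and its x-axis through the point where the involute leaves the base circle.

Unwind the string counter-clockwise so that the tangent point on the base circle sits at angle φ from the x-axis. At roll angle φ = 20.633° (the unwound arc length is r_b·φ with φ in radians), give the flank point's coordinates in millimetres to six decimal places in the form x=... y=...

pitch radius r_p = m·N/2 = 4.199·57/2 = 119.671500
base radius r_b = r_p·cos α = 119.671500·cos 17.505° = 114.129597
roll angle φ = 20.633° = 0.36011378 rad
x = r_b·(cos φ + φ·sin φ) = 114.129597·(0.93585673 + 0.36011378·0.35238072) = 121.291673
y = r_b·(sin φ − φ·cos φ) = 114.129597·(0.35238072 − 0.36011378·0.93585673) = 1.753694

x=121.291673 y=1.753694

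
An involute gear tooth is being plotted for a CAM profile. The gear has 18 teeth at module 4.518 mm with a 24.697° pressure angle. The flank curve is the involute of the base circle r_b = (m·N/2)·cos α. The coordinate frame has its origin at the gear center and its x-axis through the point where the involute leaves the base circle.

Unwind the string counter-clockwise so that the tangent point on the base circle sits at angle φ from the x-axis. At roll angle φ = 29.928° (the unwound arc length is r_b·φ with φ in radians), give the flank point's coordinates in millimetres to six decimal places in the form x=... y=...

pitch radius r_p = m·N/2 = 4.518·18/2 = 40.662000
base radius r_b = r_p·cos α = 40.662000·cos 24.697° = 36.942649
roll angle φ = 29.928° = 0.52234214 rad
x = r_b·(cos φ + φ·sin φ) = 36.942649·(0.86665304 + 0.52234214·0.49891133) = 41.643802
y = r_b·(sin φ − φ·cos φ) = 36.942649·(0.49891133 − 0.52234214·0.86665304) = 1.707560

x=41.643802 y=1.707560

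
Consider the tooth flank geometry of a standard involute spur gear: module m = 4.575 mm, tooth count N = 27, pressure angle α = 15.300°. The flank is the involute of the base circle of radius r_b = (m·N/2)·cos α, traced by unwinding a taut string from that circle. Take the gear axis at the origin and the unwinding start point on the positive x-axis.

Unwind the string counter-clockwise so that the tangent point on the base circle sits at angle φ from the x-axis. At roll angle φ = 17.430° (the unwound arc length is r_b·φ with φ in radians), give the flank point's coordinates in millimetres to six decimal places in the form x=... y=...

x=62.266620 y=0.553900

pitch radius r_p = m·N/2 = 4.575·27/2 = 61.762500
base radius r_b = r_p·cos α = 61.762500·cos 15.300° = 59.573478
roll angle φ = 17.430° = 0.30421089 rad
x = r_b·(cos φ + φ·sin φ) = 59.573478·(0.95408362 + 0.30421089·0.29954039) = 62.266620
y = r_b·(sin φ − φ·cos φ) = 59.573478·(0.29954039 − 0.30421089·0.95408362) = 0.553900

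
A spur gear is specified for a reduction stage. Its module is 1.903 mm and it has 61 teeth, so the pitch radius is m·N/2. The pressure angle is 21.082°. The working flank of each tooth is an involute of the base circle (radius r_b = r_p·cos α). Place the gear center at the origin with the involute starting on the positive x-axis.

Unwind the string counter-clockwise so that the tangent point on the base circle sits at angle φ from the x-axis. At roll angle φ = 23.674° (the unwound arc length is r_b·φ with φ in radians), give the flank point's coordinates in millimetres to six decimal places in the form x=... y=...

x=58.584085 y=1.251827

pitch radius r_p = m·N/2 = 1.903·61/2 = 58.041500
base radius r_b = r_p·cos α = 58.041500·cos 21.082° = 54.156584
roll angle φ = 23.674° = 0.41318925 rad
x = r_b·(cos φ + φ·sin φ) = 54.156584·(0.91584490 + 0.41318925·0.40153222) = 58.584085
y = r_b·(sin φ − φ·cos φ) = 54.156584·(0.40153222 − 0.41318925·0.91584490) = 1.251827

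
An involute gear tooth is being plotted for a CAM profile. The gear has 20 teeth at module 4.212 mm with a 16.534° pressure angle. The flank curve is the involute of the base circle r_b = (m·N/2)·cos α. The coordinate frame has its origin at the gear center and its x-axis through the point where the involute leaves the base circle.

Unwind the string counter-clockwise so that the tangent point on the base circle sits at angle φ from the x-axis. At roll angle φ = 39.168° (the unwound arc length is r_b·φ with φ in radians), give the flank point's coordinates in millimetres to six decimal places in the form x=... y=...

x=48.739263 y=4.102239

pitch radius r_p = m·N/2 = 4.212·20/2 = 42.120000
base radius r_b = r_p·cos α = 42.120000·cos 16.534° = 40.378381
roll angle φ = 39.168° = 0.68361056 rad
x = r_b·(cos φ + φ·sin φ) = 40.378381·(0.77529736 + 0.68361056·0.63159639) = 48.739263
y = r_b·(sin φ − φ·cos φ) = 40.378381·(0.63159639 − 0.68361056·0.77529736) = 4.102239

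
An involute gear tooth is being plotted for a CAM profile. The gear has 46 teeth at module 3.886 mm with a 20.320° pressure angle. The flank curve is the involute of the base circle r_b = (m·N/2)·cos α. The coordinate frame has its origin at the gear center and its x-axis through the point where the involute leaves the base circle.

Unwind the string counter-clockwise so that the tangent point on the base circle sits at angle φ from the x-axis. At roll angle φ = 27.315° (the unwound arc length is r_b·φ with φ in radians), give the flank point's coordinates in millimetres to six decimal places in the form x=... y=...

x=92.806151 y=2.958950

pitch radius r_p = m·N/2 = 3.886·46/2 = 89.378000
base radius r_b = r_p·cos α = 89.378000·cos 20.320° = 83.815808
roll angle φ = 27.315° = 0.47673669 rad
x = r_b·(cos φ + φ·sin φ) = 83.815808·(0.88849713 + 0.47673669·0.45888218) = 92.806151
y = r_b·(sin φ − φ·cos φ) = 83.815808·(0.45888218 − 0.47673669·0.88849713) = 2.958950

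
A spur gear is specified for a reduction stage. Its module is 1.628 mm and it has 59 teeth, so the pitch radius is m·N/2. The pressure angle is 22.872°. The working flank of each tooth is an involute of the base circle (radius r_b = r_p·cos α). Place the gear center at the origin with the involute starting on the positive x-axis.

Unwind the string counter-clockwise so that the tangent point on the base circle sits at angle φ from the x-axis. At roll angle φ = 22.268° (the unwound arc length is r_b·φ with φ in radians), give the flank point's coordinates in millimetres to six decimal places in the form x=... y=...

x=47.466785 y=0.852891

pitch radius r_p = m·N/2 = 1.628·59/2 = 48.026000
base radius r_b = r_p·cos α = 48.026000·cos 22.872° = 44.249978
roll angle φ = 22.268° = 0.38864992 rad
x = r_b·(cos φ + φ·sin φ) = 44.249978·(0.92542150 + 0.38864992·0.37893937) = 47.466785
y = r_b·(sin φ − φ·cos φ) = 44.249978·(0.37893937 − 0.38864992·0.92542150) = 0.852891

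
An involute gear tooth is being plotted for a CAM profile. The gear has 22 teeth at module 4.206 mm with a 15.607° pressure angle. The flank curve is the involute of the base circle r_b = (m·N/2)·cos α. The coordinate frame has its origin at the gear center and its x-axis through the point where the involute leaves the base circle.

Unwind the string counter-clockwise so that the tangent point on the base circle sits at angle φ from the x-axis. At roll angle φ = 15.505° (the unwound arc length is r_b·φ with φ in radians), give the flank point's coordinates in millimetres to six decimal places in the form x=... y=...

pitch radius r_p = m·N/2 = 4.206·22/2 = 46.266000
base radius r_b = r_p·cos α = 46.266000·cos 15.607° = 44.560159
roll angle φ = 15.505° = 0.27061330 rad
x = r_b·(cos φ + φ·sin φ) = 44.560159·(0.96360713 + 0.27061330·0.26732247) = 46.162014
y = r_b·(sin φ − φ·cos φ) = 44.560159·(0.26732247 − 0.27061330·0.96360713) = 0.292206

x=46.162014 y=0.292206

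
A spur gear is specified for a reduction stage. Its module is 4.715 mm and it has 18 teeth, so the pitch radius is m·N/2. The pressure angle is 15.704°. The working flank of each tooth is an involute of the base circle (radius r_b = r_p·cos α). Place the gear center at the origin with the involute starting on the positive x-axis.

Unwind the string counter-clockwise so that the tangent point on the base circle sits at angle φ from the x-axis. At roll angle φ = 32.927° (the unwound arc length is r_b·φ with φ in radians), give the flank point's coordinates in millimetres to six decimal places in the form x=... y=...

pitch radius r_p = m·N/2 = 4.715·18/2 = 42.435000
base radius r_b = r_p·cos α = 42.435000·cos 15.704° = 40.851023
roll angle φ = 32.927° = 0.57468456 rad
x = r_b·(cos φ + φ·sin φ) = 40.851023·(0.83936381 + 0.57468456·0.54357005) = 47.049966
y = r_b·(sin φ − φ·cos φ) = 40.851023·(0.54357005 − 0.57468456·0.83936381) = 2.500108

x=47.049966 y=2.500108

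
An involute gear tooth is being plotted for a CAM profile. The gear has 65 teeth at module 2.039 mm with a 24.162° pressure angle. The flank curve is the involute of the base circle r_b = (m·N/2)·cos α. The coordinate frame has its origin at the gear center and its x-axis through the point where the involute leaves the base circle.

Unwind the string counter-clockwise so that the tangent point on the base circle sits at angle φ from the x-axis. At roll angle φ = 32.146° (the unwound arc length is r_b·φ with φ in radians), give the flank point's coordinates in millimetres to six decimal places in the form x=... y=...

pitch radius r_p = m·N/2 = 2.039·65/2 = 66.267500
base radius r_b = r_p·cos α = 66.267500·cos 24.162° = 60.461923
roll angle φ = 32.146° = 0.56105354 rad
x = r_b·(cos φ + φ·sin φ) = 60.461923·(0.84669501 + 0.56105354·0.53207852) = 69.242176
y = r_b·(sin φ − φ·cos φ) = 60.461923·(0.53207852 − 0.56105354·0.84669501) = 3.448584

x=69.242176 y=3.448584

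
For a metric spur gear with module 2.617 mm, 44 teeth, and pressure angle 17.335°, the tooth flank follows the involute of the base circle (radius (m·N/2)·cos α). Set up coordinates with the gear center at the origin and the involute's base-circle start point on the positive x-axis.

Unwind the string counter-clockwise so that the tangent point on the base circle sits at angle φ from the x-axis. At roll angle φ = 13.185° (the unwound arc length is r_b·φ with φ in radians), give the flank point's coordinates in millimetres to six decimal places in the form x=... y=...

x=56.394923 y=0.222069

pitch radius r_p = m·N/2 = 2.617·44/2 = 57.574000
base radius r_b = r_p·cos α = 57.574000·cos 17.335° = 54.958929
roll angle φ = 13.185° = 0.23012166 rad
x = r_b·(cos φ + φ·sin φ) = 54.958929·(0.97363865 + 0.23012166·0.22809598) = 56.394923
y = r_b·(sin φ − φ·cos φ) = 54.958929·(0.22809598 − 0.23012166·0.97363865) = 0.222069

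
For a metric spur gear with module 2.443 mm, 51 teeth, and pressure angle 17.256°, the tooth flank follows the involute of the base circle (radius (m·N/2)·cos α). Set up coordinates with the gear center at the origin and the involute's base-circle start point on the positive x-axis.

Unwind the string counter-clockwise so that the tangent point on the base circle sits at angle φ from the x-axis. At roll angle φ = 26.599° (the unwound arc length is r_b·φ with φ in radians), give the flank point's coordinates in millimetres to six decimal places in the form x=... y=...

pitch radius r_p = m·N/2 = 2.443·51/2 = 62.296500
base radius r_b = r_p·cos α = 62.296500·cos 17.256° = 59.492465
roll angle φ = 26.599° = 0.46424013 rad
x = r_b·(cos φ + φ·sin φ) = 59.492465·(0.89416205 + 0.46424013·0.44774348) = 65.562038
y = r_b·(sin φ − φ·cos φ) = 59.492465·(0.44774348 − 0.46424013·0.89416205) = 1.941690

x=65.562038 y=1.941690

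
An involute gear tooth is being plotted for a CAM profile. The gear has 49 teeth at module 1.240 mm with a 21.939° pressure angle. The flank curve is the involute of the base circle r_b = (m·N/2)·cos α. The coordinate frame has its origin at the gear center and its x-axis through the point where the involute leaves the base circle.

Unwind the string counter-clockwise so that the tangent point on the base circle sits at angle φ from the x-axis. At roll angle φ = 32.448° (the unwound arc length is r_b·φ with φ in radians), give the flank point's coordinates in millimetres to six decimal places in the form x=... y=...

pitch radius r_p = m·N/2 = 1.240·49/2 = 30.380000
base radius r_b = r_p·cos α = 30.380000·cos 21.939° = 28.179946
roll angle φ = 32.448° = 0.56632444 rad
x = r_b·(cos φ + φ·sin φ) = 28.179946·(0.84387874 + 0.56632444·0.53653395) = 32.342998
y = r_b·(sin φ − φ·cos φ) = 28.179946·(0.53653395 − 0.56632444·0.84387874) = 1.652044

x=32.342998 y=1.652044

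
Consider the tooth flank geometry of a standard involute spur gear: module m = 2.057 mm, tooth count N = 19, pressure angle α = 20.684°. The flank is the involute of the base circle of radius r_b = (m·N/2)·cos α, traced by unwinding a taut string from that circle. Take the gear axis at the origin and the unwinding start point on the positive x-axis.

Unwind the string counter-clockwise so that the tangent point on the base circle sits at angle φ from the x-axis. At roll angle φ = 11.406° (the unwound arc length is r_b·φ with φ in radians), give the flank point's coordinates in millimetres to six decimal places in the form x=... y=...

pitch radius r_p = m·N/2 = 2.057·19/2 = 19.541500
base radius r_b = r_p·cos α = 19.541500·cos 20.684° = 18.281908
roll angle φ = 11.406° = 0.19907225 rad
x = r_b·(cos φ + φ·sin φ) = 18.281908·(0.98025047 + 0.19907225·0.19775999) = 18.640580
y = r_b·(sin φ − φ·cos φ) = 18.281908·(0.19775999 − 0.19907225·0.98025047) = 0.047886

x=18.640580 y=0.047886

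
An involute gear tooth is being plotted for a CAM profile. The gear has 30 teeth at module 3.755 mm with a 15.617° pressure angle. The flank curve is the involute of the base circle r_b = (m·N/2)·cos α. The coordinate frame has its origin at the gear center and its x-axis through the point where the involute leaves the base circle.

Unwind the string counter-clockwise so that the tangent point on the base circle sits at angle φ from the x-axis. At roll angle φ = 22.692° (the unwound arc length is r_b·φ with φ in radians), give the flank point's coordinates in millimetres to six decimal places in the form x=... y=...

pitch radius r_p = m·N/2 = 3.755·30/2 = 56.325000
base radius r_b = r_p·cos α = 56.325000·cos 15.617° = 54.245635
roll angle φ = 22.692° = 0.39605011 rad
x = r_b·(cos φ + φ·sin φ) = 54.245635·(0.92259196 + 0.39605011·0.38577723) = 58.334621
y = r_b·(sin φ − φ·cos φ) = 54.245635·(0.38577723 − 0.39605011·0.92259196) = 1.105774

x=58.334621 y=1.105774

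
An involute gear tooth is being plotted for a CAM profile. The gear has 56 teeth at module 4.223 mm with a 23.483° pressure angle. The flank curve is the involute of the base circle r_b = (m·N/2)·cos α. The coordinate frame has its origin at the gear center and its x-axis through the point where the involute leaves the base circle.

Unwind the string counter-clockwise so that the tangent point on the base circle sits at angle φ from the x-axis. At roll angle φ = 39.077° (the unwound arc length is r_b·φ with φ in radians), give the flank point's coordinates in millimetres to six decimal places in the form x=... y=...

x=130.815783 y=10.943844

pitch radius r_p = m·N/2 = 4.223·56/2 = 118.244000
base radius r_b = r_p·cos α = 118.244000·cos 23.483° = 108.450836
roll angle φ = 39.077° = 0.68202231 rad
x = r_b·(cos φ + φ·sin φ) = 108.450836·(0.77629951 + 0.68202231·0.63036423) = 130.815783
y = r_b·(sin φ − φ·cos φ) = 108.450836·(0.63036423 − 0.68202231·0.77629951) = 10.943844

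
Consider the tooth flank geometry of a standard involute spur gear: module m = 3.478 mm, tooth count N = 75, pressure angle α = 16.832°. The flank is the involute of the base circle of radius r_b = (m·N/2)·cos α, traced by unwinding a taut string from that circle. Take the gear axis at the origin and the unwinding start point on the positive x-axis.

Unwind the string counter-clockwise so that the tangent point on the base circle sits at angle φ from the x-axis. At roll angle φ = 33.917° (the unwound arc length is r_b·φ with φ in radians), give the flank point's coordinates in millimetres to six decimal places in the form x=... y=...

x=144.830915 y=8.333204

pitch radius r_p = m·N/2 = 3.478·75/2 = 130.425000
base radius r_b = r_p·cos α = 130.425000·cos 16.832° = 124.837322
roll angle φ = 33.917° = 0.59196332 rad
x = r_b·(cos φ + φ·sin φ) = 124.837322·(0.82984676 + 0.59196332·0.55799135) = 144.830915
y = r_b·(sin φ − φ·cos φ) = 124.837322·(0.55799135 − 0.59196332·0.82984676) = 8.333204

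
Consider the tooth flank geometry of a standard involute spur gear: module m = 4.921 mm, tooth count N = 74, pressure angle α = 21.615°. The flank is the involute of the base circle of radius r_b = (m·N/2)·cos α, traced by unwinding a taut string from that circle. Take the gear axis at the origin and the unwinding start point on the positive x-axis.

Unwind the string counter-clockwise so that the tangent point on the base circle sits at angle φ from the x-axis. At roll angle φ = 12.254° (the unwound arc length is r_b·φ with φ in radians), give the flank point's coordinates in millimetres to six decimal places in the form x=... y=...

x=173.100611 y=0.549472

pitch radius r_p = m·N/2 = 4.921·74/2 = 182.077000
base radius r_b = r_p·cos α = 182.077000·cos 21.615° = 169.273360
roll angle φ = 12.254° = 0.21387265 rad
x = r_b·(cos φ + φ·sin φ) = 169.273360·(0.97721629 + 0.21387265·0.21224590) = 173.100611
y = r_b·(sin φ − φ·cos φ) = 169.273360·(0.21224590 − 0.21387265·0.97721629) = 0.549472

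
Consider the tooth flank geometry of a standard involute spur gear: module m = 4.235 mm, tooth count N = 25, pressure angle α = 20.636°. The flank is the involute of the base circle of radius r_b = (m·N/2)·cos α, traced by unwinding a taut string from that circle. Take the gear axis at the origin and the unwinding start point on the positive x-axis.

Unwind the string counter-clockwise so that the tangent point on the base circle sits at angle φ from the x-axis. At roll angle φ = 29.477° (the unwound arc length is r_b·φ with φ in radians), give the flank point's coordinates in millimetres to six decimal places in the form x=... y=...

pitch radius r_p = m·N/2 = 4.235·25/2 = 52.937500
base radius r_b = r_p·cos α = 52.937500·cos 20.636° = 49.540939
roll angle φ = 29.477° = 0.51447070 rad
x = r_b·(cos φ + φ·sin φ) = 49.540939·(0.87055330 + 0.51447070·0.49207414) = 55.669699
y = r_b·(sin φ − φ·cos φ) = 49.540939·(0.49207414 − 0.51447070·0.87055330) = 2.189708

x=55.669699 y=2.189708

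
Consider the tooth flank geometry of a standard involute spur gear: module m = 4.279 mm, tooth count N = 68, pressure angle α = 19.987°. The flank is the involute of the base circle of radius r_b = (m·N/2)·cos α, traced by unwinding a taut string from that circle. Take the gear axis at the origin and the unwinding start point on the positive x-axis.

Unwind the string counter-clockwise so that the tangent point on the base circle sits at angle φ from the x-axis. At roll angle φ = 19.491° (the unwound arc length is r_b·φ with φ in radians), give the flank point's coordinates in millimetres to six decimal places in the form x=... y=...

pitch radius r_p = m·N/2 = 4.279·68/2 = 145.486000
base radius r_b = r_p·cos α = 145.486000·cos 19.987° = 136.723407
roll angle φ = 19.491° = 0.34018212 rad
x = r_b·(cos φ + φ·sin φ) = 136.723407·(0.94269391 + 0.34018212·0.33365879) = 144.407080
y = r_b·(sin φ − φ·cos φ) = 136.723407·(0.33365879 − 0.34018212·0.94269391) = 1.773462

x=144.407080 y=1.773462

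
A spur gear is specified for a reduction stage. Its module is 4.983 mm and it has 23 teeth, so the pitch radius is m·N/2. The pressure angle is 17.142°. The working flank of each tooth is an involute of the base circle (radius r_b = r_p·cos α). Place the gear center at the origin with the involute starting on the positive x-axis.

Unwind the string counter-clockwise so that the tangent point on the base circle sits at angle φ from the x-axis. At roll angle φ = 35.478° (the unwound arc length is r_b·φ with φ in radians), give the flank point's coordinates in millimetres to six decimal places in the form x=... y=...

x=64.271625 y=4.169643

pitch radius r_p = m·N/2 = 4.983·23/2 = 57.304500
base radius r_b = r_p·cos α = 57.304500·cos 17.142° = 54.758875
roll angle φ = 35.478° = 0.61920791 rad
x = r_b·(cos φ + φ·sin φ) = 54.758875·(0.81433843 + 0.61920791·0.58039031) = 64.271625
y = r_b·(sin φ − φ·cos φ) = 54.758875·(0.58039031 − 0.61920791·0.81433843) = 4.169643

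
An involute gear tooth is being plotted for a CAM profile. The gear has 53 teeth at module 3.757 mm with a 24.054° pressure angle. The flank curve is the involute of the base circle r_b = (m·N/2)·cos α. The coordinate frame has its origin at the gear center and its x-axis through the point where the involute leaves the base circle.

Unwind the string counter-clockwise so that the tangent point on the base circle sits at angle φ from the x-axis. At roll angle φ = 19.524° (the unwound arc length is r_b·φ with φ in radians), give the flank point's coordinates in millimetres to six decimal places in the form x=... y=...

pitch radius r_p = m·N/2 = 3.757·53/2 = 99.560500
base radius r_b = r_p·cos α = 99.560500·cos 24.054° = 90.914837
roll angle φ = 19.524° = 0.34075808 rad
x = r_b·(cos φ + φ·sin φ) = 90.914837·(0.94250158 + 0.34075808·0.33420168) = 96.040934
y = r_b·(sin φ − φ·cos φ) = 90.914837·(0.33420168 − 0.34075808·0.94250158) = 1.185225

x=96.040934 y=1.185225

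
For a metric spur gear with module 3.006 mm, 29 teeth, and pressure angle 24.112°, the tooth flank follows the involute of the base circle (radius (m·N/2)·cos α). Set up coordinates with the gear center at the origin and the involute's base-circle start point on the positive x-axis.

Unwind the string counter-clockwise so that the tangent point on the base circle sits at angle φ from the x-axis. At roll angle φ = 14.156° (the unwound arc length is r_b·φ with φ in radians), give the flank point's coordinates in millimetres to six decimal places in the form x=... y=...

x=40.979773 y=0.198787

pitch radius r_p = m·N/2 = 3.006·29/2 = 43.587000
base radius r_b = r_p·cos α = 43.587000·cos 24.112° = 39.783975
roll angle φ = 14.156° = 0.24706881 rad
x = r_b·(cos φ + φ·sin φ) = 39.783975·(0.96963345 + 0.24706881·0.24456283) = 40.979773
y = r_b·(sin φ − φ·cos φ) = 39.783975·(0.24456283 − 0.24706881·0.96963345) = 0.198787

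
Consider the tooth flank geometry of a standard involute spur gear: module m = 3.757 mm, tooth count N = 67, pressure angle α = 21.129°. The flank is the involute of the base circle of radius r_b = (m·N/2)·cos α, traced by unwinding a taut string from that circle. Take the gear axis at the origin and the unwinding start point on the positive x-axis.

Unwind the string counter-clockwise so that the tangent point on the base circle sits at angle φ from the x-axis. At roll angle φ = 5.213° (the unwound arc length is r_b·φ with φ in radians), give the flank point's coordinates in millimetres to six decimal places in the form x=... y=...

pitch radius r_p = m·N/2 = 3.757·67/2 = 125.859500
base radius r_b = r_p·cos α = 125.859500·cos 21.129° = 117.398117
roll angle φ = 5.213° = 0.09098401 rad
x = r_b·(cos φ + φ·sin φ) = 117.398117·(0.99586381 + 0.09098401·0.09085854) = 117.883028
y = r_b·(sin φ − φ·cos φ) = 117.398117·(0.09085854 − 0.09098401·0.99586381) = 0.029449

x=117.883028 y=0.029449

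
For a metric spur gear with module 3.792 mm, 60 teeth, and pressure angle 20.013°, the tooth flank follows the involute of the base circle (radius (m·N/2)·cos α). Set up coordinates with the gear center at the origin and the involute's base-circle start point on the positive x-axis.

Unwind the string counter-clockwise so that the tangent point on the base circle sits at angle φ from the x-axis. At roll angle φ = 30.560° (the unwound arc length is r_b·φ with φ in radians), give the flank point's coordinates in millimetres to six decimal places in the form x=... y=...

pitch radius r_p = m·N/2 = 3.792·60/2 = 113.760000
base radius r_b = r_p·cos α = 113.760000·cos 20.013° = 106.890602
roll angle φ = 30.560° = 0.53337262 rad
x = r_b·(cos φ + φ·sin φ) = 106.890602·(0.86109720 + 0.53337262·0.50844038) = 121.030665
y = r_b·(sin φ − φ·cos φ) = 106.890602·(0.50844038 − 0.53337262·0.86109720) = 5.254177

x=121.030665 y=5.254177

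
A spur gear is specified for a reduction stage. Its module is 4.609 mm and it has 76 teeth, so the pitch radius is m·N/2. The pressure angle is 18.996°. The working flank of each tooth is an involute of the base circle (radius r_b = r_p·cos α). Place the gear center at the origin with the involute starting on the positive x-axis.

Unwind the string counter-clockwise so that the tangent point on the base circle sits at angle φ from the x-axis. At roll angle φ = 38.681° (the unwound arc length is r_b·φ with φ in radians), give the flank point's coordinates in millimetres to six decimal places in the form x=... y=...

pitch radius r_p = m·N/2 = 4.609·76/2 = 175.142000
base radius r_b = r_p·cos α = 175.142000·cos 18.996° = 165.603995
roll angle φ = 38.681° = 0.67511081 rad
x = r_b·(cos φ + φ·sin φ) = 165.603995·(0.78063770 + 0.67511081·0.62498382) = 199.150567
y = r_b·(sin φ − φ·cos φ) = 165.603995·(0.62498382 − 0.67511081·0.78063770) = 16.223705

x=199.150567 y=16.223705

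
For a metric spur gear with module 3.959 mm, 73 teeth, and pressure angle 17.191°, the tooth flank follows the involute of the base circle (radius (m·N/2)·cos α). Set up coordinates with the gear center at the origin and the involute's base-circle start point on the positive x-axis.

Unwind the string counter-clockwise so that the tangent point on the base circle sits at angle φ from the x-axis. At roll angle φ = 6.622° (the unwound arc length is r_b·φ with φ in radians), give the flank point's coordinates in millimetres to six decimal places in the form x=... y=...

x=138.966704 y=0.070946

pitch radius r_p = m·N/2 = 3.959·73/2 = 144.503500
base radius r_b = r_p·cos α = 144.503500·cos 17.191° = 138.047777
roll angle φ = 6.622° = 0.11557570 rad
x = r_b·(cos φ + φ·sin φ) = 138.047777·(0.99332856 + 0.11557570·0.11531857) = 138.966704
y = r_b·(sin φ − φ·cos φ) = 138.047777·(0.11531857 − 0.11557570·0.99332856) = 0.070946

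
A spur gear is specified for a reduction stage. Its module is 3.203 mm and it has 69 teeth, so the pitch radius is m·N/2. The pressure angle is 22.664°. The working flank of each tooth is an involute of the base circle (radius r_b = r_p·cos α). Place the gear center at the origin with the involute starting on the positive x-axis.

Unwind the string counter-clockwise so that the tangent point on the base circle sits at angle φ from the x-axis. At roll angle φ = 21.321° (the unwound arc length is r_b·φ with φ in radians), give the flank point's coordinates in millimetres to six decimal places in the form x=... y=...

pitch radius r_p = m·N/2 = 3.203·69/2 = 110.503500
base radius r_b = r_p·cos α = 110.503500·cos 22.664° = 101.970462
roll angle φ = 21.321° = 0.37212165 rad
x = r_b·(cos φ + φ·sin φ) = 101.970462·(0.93155803 + 0.37212165·0.36359269) = 108.788078
y = r_b·(sin φ − φ·cos φ) = 101.970462·(0.36359269 − 0.37212165·0.93155803) = 1.727357

x=108.788078 y=1.727357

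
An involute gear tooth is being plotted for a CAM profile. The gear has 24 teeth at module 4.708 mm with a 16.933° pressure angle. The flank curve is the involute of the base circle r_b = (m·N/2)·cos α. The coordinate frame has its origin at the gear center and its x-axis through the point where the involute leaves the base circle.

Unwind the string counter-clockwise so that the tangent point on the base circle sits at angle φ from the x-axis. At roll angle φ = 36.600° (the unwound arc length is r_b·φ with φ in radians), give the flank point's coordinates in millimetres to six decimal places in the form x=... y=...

x=63.973979 y=4.507098

pitch radius r_p = m·N/2 = 4.708·24/2 = 56.496000
base radius r_b = r_p·cos α = 56.496000·cos 16.933° = 54.046672
roll angle φ = 36.600° = 0.63879051 rad
x = r_b·(cos φ + φ·sin φ) = 54.046672·(0.80281748 + 0.63879051·0.59622487) = 63.973979
y = r_b·(sin φ − φ·cos φ) = 54.046672·(0.59622487 − 0.63879051·0.80281748) = 4.507098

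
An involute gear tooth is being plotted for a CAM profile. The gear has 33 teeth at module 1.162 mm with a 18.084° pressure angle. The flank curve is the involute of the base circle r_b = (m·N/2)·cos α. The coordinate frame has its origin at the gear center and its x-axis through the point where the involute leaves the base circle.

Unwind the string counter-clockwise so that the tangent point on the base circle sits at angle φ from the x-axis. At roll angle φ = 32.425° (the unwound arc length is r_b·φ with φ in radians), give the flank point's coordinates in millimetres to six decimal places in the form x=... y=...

pitch radius r_p = m·N/2 = 1.162·33/2 = 19.173000
base radius r_b = r_p·cos α = 19.173000·cos 18.084° = 18.225901
roll angle φ = 32.425° = 0.56592301 rad
x = r_b·(cos φ + φ·sin φ) = 18.225901·(0.84409405 + 0.56592301·0.53619515) = 20.914936
y = r_b·(sin φ − φ·cos φ) = 18.225901·(0.53619515 − 0.56592301·0.84409405) = 1.066268

x=20.914936 y=1.066268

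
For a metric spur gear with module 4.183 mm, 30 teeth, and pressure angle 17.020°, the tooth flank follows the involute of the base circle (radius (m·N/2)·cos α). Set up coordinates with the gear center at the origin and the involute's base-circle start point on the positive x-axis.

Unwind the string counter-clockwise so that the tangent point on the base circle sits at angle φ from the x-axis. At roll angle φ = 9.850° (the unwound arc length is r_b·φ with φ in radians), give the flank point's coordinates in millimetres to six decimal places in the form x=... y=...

pitch radius r_p = m·N/2 = 4.183·30/2 = 62.745000
base radius r_b = r_p·cos α = 62.745000·cos 17.020° = 59.996935
roll angle φ = 9.850° = 0.17191493 rad
x = r_b·(cos φ + φ·sin φ) = 59.996935·(0.98525899 + 0.17191493·0.17106936) = 60.876992
y = r_b·(sin φ − φ·cos φ) = 59.996935·(0.17106936 − 0.17191493·0.98525899) = 0.101313

x=60.876992 y=0.101313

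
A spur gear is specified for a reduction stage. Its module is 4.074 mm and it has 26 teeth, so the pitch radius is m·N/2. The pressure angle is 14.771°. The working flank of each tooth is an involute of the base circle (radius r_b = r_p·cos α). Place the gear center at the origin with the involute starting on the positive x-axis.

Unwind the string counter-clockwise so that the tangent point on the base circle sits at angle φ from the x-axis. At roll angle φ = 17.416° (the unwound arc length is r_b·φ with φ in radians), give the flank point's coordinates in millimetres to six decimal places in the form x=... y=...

x=53.523243 y=0.475015

pitch radius r_p = m·N/2 = 4.074·26/2 = 52.962000
base radius r_b = r_p·cos α = 52.962000·cos 14.771° = 51.211741
roll angle φ = 17.416° = 0.30396654 rad
x = r_b·(cos φ + φ·sin φ) = 51.211741·(0.95415678 + 0.30396654·0.29930725) = 53.523243
y = r_b·(sin φ − φ·cos φ) = 51.211741·(0.29930725 − 0.30396654·0.95415678) = 0.475015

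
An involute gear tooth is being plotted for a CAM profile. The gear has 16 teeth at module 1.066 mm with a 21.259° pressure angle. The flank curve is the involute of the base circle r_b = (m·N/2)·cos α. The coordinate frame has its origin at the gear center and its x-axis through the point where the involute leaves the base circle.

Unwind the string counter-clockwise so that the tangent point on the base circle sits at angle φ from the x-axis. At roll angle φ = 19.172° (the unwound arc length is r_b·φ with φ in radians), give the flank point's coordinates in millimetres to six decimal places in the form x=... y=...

pitch radius r_p = m·N/2 = 1.066·16/2 = 8.528000
base radius r_b = r_p·cos α = 8.528000·cos 21.259° = 7.947677
roll angle φ = 19.172° = 0.33461452 rad
x = r_b·(cos φ + φ·sin φ) = 7.947677·(0.94453697 + 0.33461452·0.32840510) = 8.380238
y = r_b·(sin φ − φ·cos φ) = 7.947677·(0.32840510 − 0.33461452·0.94453697) = 0.098148

x=8.380238 y=0.098148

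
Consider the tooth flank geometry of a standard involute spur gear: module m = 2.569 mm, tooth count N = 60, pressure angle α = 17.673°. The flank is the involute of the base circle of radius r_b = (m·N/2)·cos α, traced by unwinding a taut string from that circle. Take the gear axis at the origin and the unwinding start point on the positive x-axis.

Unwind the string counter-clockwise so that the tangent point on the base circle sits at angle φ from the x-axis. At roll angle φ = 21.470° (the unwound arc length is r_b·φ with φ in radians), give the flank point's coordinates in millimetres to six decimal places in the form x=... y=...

pitch radius r_p = m·N/2 = 2.569·60/2 = 77.070000
base radius r_b = r_p·cos α = 77.070000·cos 17.673° = 73.432654
roll angle φ = 21.470° = 0.37472219 rad
x = r_b·(cos φ + φ·sin φ) = 73.432654·(0.93060934 + 0.37472219·0.36601401) = 78.408665
y = r_b·(sin φ − φ·cos φ) = 73.432654·(0.36601401 − 0.37472219·0.93060934) = 1.269947

x=78.408665 y=1.269947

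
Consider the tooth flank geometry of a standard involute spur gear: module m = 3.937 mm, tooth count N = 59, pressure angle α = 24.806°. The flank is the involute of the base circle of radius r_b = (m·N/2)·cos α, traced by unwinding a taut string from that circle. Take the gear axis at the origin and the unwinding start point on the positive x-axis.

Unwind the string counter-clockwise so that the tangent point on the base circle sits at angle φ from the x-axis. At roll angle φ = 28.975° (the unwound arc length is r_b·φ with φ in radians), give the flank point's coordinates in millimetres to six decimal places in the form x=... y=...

pitch radius r_p = m·N/2 = 3.937·59/2 = 116.141500
base radius r_b = r_p·cos α = 116.141500·cos 24.806° = 105.425536
roll angle φ = 28.975° = 0.50570915 rad
x = r_b·(cos φ + φ·sin φ) = 105.425536·(0.87483116 + 0.50570915·0.48442795) = 118.056655
y = r_b·(sin φ − φ·cos φ) = 105.425536·(0.48442795 − 0.50570915·0.87483116) = 4.429752

x=118.056655 y=4.429752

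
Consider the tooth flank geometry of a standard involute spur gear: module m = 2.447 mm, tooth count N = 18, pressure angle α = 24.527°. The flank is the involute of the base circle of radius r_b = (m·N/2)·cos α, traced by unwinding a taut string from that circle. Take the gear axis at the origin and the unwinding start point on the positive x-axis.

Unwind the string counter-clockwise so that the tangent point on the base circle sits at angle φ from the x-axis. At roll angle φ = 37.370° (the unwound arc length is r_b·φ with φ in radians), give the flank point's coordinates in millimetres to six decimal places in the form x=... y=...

pitch radius r_p = m·N/2 = 2.447·18/2 = 22.023000
base radius r_b = r_p·cos α = 22.023000·cos 24.527° = 20.035771
roll angle φ = 37.370° = 0.65222954 rad
x = r_b·(cos φ + φ·sin φ) = 20.035771·(0.79473253 + 0.65222954·0.60695980) = 23.854782
y = r_b·(sin φ − φ·cos φ) = 20.035771·(0.60695980 − 0.65222954·0.79473253) = 1.775405

x=23.854782 y=1.775405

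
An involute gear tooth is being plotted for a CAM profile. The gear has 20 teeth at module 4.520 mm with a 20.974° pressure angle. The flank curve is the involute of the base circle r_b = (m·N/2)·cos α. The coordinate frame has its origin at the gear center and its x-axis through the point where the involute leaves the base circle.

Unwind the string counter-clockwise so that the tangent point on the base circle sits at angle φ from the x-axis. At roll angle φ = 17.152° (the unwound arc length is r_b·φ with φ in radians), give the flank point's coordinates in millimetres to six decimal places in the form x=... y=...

x=44.054147 y=0.374045

pitch radius r_p = m·N/2 = 4.520·20/2 = 45.200000
base radius r_b = r_p·cos α = 45.200000·cos 20.974° = 42.205181
roll angle φ = 17.152° = 0.29935887 rad
x = r_b·(cos φ + φ·sin φ) = 42.205181·(0.95552576 + 0.29935887·0.29490765) = 44.054147
y = r_b·(sin φ − φ·cos φ) = 42.205181·(0.29490765 − 0.29935887·0.95552576) = 0.374045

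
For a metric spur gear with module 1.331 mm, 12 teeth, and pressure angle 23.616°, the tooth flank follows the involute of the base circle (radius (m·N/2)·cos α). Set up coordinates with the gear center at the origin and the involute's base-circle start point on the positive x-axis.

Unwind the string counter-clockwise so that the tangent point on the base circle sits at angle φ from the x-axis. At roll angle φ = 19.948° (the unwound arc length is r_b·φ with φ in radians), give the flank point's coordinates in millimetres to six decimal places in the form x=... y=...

pitch radius r_p = m·N/2 = 1.331·12/2 = 7.986000
base radius r_b = r_p·cos α = 7.986000·cos 23.616° = 7.317180
roll angle φ = 19.948° = 0.34815828 rad
x = r_b·(cos φ + φ·sin φ) = 7.317180·(0.94000264 + 0.34815828·0.34116716) = 7.747304
y = r_b·(sin φ − φ·cos φ) = 7.317180·(0.34116716 − 0.34815828·0.94000264) = 0.101690

x=7.747304 y=0.101690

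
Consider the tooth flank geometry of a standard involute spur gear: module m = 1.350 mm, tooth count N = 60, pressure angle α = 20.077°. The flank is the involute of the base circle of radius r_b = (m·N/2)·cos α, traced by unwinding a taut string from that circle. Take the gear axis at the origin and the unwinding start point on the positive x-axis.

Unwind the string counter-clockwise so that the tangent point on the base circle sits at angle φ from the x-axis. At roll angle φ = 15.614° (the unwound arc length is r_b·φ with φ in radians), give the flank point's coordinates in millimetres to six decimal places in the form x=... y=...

x=39.425261 y=0.254714

pitch radius r_p = m·N/2 = 1.350·60/2 = 40.500000
base radius r_b = r_p·cos α = 40.500000·cos 20.077° = 38.038901
roll angle φ = 15.614° = 0.27251571 rad
x = r_b·(cos φ + φ·sin φ) = 38.038901·(0.96309683 + 0.27251571·0.26915516) = 39.425261
y = r_b·(sin φ − φ·cos φ) = 38.038901·(0.26915516 − 0.27251571·0.96309683) = 0.254714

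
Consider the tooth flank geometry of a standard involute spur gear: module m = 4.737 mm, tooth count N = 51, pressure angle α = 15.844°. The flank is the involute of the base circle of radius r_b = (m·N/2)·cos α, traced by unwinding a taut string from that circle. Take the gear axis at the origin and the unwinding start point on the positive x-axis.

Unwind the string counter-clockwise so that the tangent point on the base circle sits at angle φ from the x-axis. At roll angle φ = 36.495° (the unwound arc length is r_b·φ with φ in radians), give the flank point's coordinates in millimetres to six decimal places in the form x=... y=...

x=137.439712 y=9.609706

pitch radius r_p = m·N/2 = 4.737·51/2 = 120.793500
base radius r_b = r_p·cos α = 120.793500·cos 15.844° = 116.204387
roll angle φ = 36.495° = 0.63695791 rad
x = r_b·(cos φ + φ·sin φ) = 116.204387·(0.80390877 + 0.63695791·0.59475263) = 137.439712
y = r_b·(sin φ − φ·cos φ) = 116.204387·(0.59475263 − 0.63695791·0.80390877) = 9.609706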